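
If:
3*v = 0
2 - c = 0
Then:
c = 2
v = 0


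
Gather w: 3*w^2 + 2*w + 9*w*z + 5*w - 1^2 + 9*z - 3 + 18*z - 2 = 3*w^2 + w*(9*z + 7) + 27*z - 6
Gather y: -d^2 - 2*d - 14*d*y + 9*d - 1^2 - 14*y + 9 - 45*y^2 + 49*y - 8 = -d^2 + 7*d - 45*y^2 + y*(35 - 14*d)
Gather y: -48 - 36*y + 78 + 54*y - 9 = 18*y + 21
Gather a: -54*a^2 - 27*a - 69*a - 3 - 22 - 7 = -54*a^2 - 96*a - 32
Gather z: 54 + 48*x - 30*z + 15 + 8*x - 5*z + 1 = 56*x - 35*z + 70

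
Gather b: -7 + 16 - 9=0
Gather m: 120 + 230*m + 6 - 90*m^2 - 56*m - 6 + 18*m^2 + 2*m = -72*m^2 + 176*m + 120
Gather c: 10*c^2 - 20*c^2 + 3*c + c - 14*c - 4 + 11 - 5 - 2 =-10*c^2 - 10*c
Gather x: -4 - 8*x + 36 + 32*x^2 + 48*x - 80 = 32*x^2 + 40*x - 48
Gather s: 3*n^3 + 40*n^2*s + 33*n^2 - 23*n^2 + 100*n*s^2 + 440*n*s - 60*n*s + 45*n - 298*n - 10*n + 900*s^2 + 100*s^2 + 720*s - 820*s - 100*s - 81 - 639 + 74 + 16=3*n^3 + 10*n^2 - 263*n + s^2*(100*n + 1000) + s*(40*n^2 + 380*n - 200) - 630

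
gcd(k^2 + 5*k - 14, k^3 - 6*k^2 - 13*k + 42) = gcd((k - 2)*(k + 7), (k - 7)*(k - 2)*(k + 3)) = k - 2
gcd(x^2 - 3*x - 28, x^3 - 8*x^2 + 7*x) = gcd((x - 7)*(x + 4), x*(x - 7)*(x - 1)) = x - 7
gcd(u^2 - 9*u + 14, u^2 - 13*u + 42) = u - 7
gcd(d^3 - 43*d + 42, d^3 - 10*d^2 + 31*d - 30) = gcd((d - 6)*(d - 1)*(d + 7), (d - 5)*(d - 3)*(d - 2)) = 1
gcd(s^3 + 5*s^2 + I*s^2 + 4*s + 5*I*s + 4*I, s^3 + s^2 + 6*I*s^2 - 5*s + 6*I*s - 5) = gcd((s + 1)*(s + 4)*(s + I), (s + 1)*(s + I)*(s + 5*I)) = s^2 + s*(1 + I) + I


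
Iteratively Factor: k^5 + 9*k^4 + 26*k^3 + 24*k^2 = (k + 2)*(k^4 + 7*k^3 + 12*k^2) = k*(k + 2)*(k^3 + 7*k^2 + 12*k) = k*(k + 2)*(k + 4)*(k^2 + 3*k) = k^2*(k + 2)*(k + 4)*(k + 3)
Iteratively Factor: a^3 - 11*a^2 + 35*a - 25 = (a - 1)*(a^2 - 10*a + 25) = (a - 5)*(a - 1)*(a - 5)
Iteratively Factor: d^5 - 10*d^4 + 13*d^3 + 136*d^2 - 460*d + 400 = (d - 5)*(d^4 - 5*d^3 - 12*d^2 + 76*d - 80) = (d - 5)*(d - 2)*(d^3 - 3*d^2 - 18*d + 40) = (d - 5)^2*(d - 2)*(d^2 + 2*d - 8) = (d - 5)^2*(d - 2)*(d + 4)*(d - 2)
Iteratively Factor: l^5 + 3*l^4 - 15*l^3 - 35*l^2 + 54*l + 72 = (l - 2)*(l^4 + 5*l^3 - 5*l^2 - 45*l - 36) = (l - 2)*(l + 1)*(l^3 + 4*l^2 - 9*l - 36) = (l - 3)*(l - 2)*(l + 1)*(l^2 + 7*l + 12) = (l - 3)*(l - 2)*(l + 1)*(l + 3)*(l + 4)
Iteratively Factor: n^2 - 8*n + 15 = (n - 5)*(n - 3)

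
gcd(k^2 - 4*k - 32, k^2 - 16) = k + 4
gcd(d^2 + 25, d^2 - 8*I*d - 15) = d - 5*I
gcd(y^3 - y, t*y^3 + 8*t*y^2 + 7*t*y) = y^2 + y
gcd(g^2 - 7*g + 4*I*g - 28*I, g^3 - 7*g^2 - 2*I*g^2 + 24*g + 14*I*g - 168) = g^2 + g*(-7 + 4*I) - 28*I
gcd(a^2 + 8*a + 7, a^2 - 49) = a + 7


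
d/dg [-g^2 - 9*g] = -2*g - 9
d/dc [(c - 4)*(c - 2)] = 2*c - 6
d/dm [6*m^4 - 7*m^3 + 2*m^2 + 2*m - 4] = 24*m^3 - 21*m^2 + 4*m + 2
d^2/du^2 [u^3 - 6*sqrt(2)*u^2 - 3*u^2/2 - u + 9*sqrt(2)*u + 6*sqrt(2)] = 6*u - 12*sqrt(2) - 3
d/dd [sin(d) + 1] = cos(d)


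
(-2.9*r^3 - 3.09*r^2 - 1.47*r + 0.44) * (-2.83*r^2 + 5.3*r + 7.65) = 8.207*r^5 - 6.6253*r^4 - 34.4019*r^3 - 32.6747*r^2 - 8.9135*r + 3.366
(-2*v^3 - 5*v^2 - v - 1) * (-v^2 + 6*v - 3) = 2*v^5 - 7*v^4 - 23*v^3 + 10*v^2 - 3*v + 3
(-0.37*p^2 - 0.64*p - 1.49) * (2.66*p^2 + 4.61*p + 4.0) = -0.9842*p^4 - 3.4081*p^3 - 8.3938*p^2 - 9.4289*p - 5.96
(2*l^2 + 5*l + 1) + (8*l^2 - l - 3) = 10*l^2 + 4*l - 2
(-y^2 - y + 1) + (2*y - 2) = -y^2 + y - 1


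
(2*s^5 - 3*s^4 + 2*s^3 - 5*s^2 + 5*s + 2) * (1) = 2*s^5 - 3*s^4 + 2*s^3 - 5*s^2 + 5*s + 2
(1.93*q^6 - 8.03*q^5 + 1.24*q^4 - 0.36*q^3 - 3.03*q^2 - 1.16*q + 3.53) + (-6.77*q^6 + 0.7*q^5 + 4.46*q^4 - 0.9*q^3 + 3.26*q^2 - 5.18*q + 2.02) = -4.84*q^6 - 7.33*q^5 + 5.7*q^4 - 1.26*q^3 + 0.23*q^2 - 6.34*q + 5.55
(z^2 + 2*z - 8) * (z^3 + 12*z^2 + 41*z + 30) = z^5 + 14*z^4 + 57*z^3 + 16*z^2 - 268*z - 240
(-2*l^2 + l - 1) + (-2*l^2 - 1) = -4*l^2 + l - 2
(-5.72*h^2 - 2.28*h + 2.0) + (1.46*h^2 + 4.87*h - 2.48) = -4.26*h^2 + 2.59*h - 0.48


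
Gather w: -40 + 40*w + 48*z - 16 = 40*w + 48*z - 56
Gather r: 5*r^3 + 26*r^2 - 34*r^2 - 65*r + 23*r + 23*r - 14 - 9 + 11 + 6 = 5*r^3 - 8*r^2 - 19*r - 6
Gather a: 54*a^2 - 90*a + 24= 54*a^2 - 90*a + 24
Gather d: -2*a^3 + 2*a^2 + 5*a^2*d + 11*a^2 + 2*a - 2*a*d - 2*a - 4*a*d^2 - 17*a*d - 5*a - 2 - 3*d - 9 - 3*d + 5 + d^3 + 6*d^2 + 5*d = -2*a^3 + 13*a^2 - 5*a + d^3 + d^2*(6 - 4*a) + d*(5*a^2 - 19*a - 1) - 6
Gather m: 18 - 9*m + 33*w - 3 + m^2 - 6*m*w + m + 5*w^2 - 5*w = m^2 + m*(-6*w - 8) + 5*w^2 + 28*w + 15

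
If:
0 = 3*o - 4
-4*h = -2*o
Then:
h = 2/3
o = 4/3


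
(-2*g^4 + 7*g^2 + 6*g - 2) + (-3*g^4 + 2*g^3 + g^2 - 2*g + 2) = -5*g^4 + 2*g^3 + 8*g^2 + 4*g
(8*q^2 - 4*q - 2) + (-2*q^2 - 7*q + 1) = 6*q^2 - 11*q - 1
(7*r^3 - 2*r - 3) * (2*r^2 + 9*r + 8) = 14*r^5 + 63*r^4 + 52*r^3 - 24*r^2 - 43*r - 24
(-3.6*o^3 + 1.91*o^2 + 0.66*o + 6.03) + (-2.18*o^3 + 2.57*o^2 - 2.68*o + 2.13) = -5.78*o^3 + 4.48*o^2 - 2.02*o + 8.16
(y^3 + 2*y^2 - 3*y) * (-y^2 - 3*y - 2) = -y^5 - 5*y^4 - 5*y^3 + 5*y^2 + 6*y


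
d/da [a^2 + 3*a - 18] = 2*a + 3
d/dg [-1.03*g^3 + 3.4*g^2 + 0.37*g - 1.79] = -3.09*g^2 + 6.8*g + 0.37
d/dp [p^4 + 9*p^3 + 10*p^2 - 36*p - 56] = 4*p^3 + 27*p^2 + 20*p - 36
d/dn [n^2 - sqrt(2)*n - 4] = 2*n - sqrt(2)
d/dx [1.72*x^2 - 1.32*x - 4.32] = 3.44*x - 1.32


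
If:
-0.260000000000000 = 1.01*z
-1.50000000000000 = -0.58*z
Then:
No Solution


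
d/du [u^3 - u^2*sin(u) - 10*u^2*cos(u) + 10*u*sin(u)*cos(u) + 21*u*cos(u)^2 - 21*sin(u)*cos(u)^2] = 10*u^2*sin(u) - u^2*cos(u) + 3*u^2 - 2*u*sin(u) - 21*u*sin(2*u) - 20*u*cos(u) + 10*u*cos(2*u) + 5*sin(2*u) - 21*cos(u)/4 + 21*cos(2*u)/2 - 63*cos(3*u)/4 + 21/2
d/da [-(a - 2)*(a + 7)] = -2*a - 5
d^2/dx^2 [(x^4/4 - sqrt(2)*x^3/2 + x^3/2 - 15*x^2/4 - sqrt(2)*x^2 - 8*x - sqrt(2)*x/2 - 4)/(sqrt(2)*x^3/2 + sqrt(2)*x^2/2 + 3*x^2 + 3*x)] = (-5*sqrt(2)*x^3 + 14*x^3 - 48*x^2 - 144*sqrt(2)*x - 288)/(x^3*(sqrt(2)*x^3 + 18*x^2 + 54*sqrt(2)*x + 108))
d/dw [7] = 0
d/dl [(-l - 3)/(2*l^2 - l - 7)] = (-2*l^2 + l + (l + 3)*(4*l - 1) + 7)/(-2*l^2 + l + 7)^2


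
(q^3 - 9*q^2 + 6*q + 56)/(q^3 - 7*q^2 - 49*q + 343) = (q^2 - 2*q - 8)/(q^2 - 49)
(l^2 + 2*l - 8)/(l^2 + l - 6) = (l + 4)/(l + 3)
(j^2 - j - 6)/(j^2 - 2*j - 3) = (j + 2)/(j + 1)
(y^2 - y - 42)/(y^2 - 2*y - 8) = (-y^2 + y + 42)/(-y^2 + 2*y + 8)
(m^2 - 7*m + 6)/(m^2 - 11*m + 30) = (m - 1)/(m - 5)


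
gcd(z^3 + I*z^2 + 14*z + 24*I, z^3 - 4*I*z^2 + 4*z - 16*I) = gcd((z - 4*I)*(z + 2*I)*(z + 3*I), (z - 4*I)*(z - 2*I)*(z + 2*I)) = z^2 - 2*I*z + 8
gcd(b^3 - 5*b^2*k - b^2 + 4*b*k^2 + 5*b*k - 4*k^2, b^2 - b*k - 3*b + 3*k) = b - k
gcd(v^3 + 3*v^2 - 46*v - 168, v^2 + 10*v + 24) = v^2 + 10*v + 24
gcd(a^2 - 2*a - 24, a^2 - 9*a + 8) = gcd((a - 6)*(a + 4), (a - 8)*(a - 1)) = 1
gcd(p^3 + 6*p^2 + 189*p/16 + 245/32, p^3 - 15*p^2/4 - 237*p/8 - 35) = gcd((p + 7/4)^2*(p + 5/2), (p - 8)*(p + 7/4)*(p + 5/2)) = p^2 + 17*p/4 + 35/8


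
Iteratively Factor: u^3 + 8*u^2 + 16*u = (u + 4)*(u^2 + 4*u) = u*(u + 4)*(u + 4)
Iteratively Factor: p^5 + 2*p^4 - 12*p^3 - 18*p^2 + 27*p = (p + 3)*(p^4 - p^3 - 9*p^2 + 9*p) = p*(p + 3)*(p^3 - p^2 - 9*p + 9) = p*(p - 1)*(p + 3)*(p^2 - 9) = p*(p - 1)*(p + 3)^2*(p - 3)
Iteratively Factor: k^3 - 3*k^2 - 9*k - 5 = (k + 1)*(k^2 - 4*k - 5) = (k - 5)*(k + 1)*(k + 1)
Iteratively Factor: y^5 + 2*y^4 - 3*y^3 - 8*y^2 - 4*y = (y)*(y^4 + 2*y^3 - 3*y^2 - 8*y - 4) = y*(y - 2)*(y^3 + 4*y^2 + 5*y + 2) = y*(y - 2)*(y + 1)*(y^2 + 3*y + 2) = y*(y - 2)*(y + 1)^2*(y + 2)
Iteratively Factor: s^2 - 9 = (s - 3)*(s + 3)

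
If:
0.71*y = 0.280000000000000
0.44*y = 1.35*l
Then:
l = 0.13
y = 0.39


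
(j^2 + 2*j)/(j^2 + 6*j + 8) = j/(j + 4)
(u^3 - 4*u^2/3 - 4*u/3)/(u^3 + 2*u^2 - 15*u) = (3*u^2 - 4*u - 4)/(3*(u^2 + 2*u - 15))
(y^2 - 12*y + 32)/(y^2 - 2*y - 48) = (y - 4)/(y + 6)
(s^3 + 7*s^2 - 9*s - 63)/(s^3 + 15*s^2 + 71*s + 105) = (s - 3)/(s + 5)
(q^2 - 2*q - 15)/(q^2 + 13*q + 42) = (q^2 - 2*q - 15)/(q^2 + 13*q + 42)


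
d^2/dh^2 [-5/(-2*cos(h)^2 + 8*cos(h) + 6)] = 5*(2*sin(h)^4 + 6*sin(h)^2*cos(h) - 15*sin(h)^2 - 6)/(sin(h)^2 + 4*cos(h) + 2)^3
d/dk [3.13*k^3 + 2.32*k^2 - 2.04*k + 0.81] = 9.39*k^2 + 4.64*k - 2.04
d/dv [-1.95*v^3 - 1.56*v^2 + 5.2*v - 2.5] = -5.85*v^2 - 3.12*v + 5.2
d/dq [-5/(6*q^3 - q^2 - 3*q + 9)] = 5*(18*q^2 - 2*q - 3)/(6*q^3 - q^2 - 3*q + 9)^2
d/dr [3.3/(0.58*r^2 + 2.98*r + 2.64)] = (-3.828*r - 9.834)/(0.58*r^2 + 2.98*r + 2.64)^2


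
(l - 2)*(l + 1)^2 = l^3 - 3*l - 2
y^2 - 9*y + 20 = (y - 5)*(y - 4)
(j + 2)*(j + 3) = j^2 + 5*j + 6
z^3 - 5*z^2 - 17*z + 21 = (z - 7)*(z - 1)*(z + 3)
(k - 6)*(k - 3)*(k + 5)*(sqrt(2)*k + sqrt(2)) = sqrt(2)*k^4 - 3*sqrt(2)*k^3 - 31*sqrt(2)*k^2 + 63*sqrt(2)*k + 90*sqrt(2)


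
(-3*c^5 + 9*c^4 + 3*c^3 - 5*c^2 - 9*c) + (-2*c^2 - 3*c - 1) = -3*c^5 + 9*c^4 + 3*c^3 - 7*c^2 - 12*c - 1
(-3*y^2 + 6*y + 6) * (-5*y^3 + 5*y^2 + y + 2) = 15*y^5 - 45*y^4 - 3*y^3 + 30*y^2 + 18*y + 12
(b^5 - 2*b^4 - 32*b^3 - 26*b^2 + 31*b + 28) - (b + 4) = b^5 - 2*b^4 - 32*b^3 - 26*b^2 + 30*b + 24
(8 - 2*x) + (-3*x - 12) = -5*x - 4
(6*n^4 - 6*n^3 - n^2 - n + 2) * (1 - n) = -6*n^5 + 12*n^4 - 5*n^3 - 3*n + 2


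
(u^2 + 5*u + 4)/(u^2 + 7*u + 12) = (u + 1)/(u + 3)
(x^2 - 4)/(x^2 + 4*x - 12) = (x + 2)/(x + 6)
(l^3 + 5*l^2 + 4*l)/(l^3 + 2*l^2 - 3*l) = (l^2 + 5*l + 4)/(l^2 + 2*l - 3)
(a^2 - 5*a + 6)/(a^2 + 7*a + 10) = (a^2 - 5*a + 6)/(a^2 + 7*a + 10)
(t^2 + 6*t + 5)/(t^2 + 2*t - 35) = (t^2 + 6*t + 5)/(t^2 + 2*t - 35)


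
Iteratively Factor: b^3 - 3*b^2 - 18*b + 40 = (b + 4)*(b^2 - 7*b + 10) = (b - 5)*(b + 4)*(b - 2)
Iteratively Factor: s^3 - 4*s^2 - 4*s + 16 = (s + 2)*(s^2 - 6*s + 8) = (s - 2)*(s + 2)*(s - 4)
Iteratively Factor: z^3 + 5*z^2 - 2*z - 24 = (z + 3)*(z^2 + 2*z - 8) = (z - 2)*(z + 3)*(z + 4)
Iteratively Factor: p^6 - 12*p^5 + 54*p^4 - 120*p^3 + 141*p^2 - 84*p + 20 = (p - 1)*(p^5 - 11*p^4 + 43*p^3 - 77*p^2 + 64*p - 20) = (p - 2)*(p - 1)*(p^4 - 9*p^3 + 25*p^2 - 27*p + 10) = (p - 2)*(p - 1)^2*(p^3 - 8*p^2 + 17*p - 10) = (p - 5)*(p - 2)*(p - 1)^2*(p^2 - 3*p + 2) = (p - 5)*(p - 2)^2*(p - 1)^2*(p - 1)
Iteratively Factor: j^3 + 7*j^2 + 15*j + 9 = (j + 3)*(j^2 + 4*j + 3) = (j + 1)*(j + 3)*(j + 3)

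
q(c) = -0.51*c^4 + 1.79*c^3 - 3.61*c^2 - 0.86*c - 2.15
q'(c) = -2.04*c^3 + 5.37*c^2 - 7.22*c - 0.86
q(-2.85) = -104.11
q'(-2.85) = 110.56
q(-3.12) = -137.30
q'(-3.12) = 135.90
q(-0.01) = -2.14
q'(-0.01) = -0.79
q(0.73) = -4.15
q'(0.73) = -4.06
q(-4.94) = -605.51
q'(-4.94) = 411.78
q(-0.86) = -5.50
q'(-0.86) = 10.62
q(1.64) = -9.06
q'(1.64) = -7.26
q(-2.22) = -50.00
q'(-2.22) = 63.95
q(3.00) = -30.20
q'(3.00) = -29.27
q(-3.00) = -121.70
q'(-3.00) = 124.21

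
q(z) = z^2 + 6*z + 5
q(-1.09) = -0.35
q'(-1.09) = 3.82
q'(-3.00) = 0.00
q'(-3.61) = -1.22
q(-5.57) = 2.60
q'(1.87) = 9.74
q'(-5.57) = -5.14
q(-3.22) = -3.95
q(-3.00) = -4.00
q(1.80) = 19.04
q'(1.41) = 8.82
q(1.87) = 19.72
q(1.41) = 15.45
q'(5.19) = 16.38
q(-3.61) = -3.63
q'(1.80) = 9.60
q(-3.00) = -4.00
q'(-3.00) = 0.00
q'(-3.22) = -0.44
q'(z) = 2*z + 6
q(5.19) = 63.08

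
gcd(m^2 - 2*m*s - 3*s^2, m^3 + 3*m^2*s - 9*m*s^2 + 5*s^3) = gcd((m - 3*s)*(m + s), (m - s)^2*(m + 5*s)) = 1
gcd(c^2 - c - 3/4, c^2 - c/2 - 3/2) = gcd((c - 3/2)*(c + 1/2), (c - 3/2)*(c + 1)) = c - 3/2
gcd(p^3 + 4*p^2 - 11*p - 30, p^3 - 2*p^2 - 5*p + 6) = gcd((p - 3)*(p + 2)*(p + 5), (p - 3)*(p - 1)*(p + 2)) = p^2 - p - 6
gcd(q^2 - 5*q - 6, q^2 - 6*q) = q - 6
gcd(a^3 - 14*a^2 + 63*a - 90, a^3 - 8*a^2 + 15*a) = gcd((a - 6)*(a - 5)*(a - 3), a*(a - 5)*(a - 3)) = a^2 - 8*a + 15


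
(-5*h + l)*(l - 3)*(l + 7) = -5*h*l^2 - 20*h*l + 105*h + l^3 + 4*l^2 - 21*l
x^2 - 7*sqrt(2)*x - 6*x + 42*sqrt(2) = (x - 6)*(x - 7*sqrt(2))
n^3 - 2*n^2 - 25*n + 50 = (n - 5)*(n - 2)*(n + 5)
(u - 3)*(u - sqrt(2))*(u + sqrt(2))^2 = u^4 - 3*u^3 + sqrt(2)*u^3 - 3*sqrt(2)*u^2 - 2*u^2 - 2*sqrt(2)*u + 6*u + 6*sqrt(2)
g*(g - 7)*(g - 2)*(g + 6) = g^4 - 3*g^3 - 40*g^2 + 84*g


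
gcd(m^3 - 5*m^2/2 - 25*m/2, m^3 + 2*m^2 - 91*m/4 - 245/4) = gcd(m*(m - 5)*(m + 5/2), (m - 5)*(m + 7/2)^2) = m - 5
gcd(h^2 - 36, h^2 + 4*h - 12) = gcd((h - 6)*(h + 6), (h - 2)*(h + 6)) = h + 6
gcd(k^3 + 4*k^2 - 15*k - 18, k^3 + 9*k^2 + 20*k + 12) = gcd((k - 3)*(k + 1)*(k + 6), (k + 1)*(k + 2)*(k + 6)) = k^2 + 7*k + 6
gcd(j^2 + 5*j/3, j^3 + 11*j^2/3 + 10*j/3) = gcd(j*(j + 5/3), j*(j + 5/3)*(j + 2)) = j^2 + 5*j/3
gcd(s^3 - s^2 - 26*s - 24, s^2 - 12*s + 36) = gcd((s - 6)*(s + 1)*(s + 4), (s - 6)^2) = s - 6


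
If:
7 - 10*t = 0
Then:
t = 7/10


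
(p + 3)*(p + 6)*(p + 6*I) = p^3 + 9*p^2 + 6*I*p^2 + 18*p + 54*I*p + 108*I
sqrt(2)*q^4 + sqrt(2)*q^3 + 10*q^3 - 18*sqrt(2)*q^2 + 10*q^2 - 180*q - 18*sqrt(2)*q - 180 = (q - 3*sqrt(2))*(q + 3*sqrt(2))*(q + 5*sqrt(2))*(sqrt(2)*q + sqrt(2))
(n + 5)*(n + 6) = n^2 + 11*n + 30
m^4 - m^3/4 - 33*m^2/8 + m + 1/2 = (m - 2)*(m - 1/2)*(m + 1/4)*(m + 2)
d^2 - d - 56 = (d - 8)*(d + 7)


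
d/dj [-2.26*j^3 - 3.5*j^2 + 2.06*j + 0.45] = -6.78*j^2 - 7.0*j + 2.06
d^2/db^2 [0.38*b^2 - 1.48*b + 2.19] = 0.760000000000000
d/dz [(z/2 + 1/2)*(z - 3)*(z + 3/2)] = 3*z^2/2 - z/2 - 3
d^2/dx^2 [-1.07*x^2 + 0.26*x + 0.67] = -2.14000000000000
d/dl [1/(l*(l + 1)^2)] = (-3*l - 1)/(l^2*(l + 1)^3)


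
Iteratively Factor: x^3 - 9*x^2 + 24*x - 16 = (x - 4)*(x^2 - 5*x + 4) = (x - 4)*(x - 1)*(x - 4)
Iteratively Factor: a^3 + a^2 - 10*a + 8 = (a - 2)*(a^2 + 3*a - 4) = (a - 2)*(a - 1)*(a + 4)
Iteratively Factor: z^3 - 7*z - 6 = (z + 2)*(z^2 - 2*z - 3) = (z + 1)*(z + 2)*(z - 3)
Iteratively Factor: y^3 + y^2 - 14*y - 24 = (y + 2)*(y^2 - y - 12) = (y + 2)*(y + 3)*(y - 4)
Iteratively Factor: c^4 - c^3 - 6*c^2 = (c - 3)*(c^3 + 2*c^2) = c*(c - 3)*(c^2 + 2*c) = c*(c - 3)*(c + 2)*(c)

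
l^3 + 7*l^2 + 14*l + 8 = (l + 1)*(l + 2)*(l + 4)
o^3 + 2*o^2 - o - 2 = (o - 1)*(o + 1)*(o + 2)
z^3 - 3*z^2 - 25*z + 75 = (z - 5)*(z - 3)*(z + 5)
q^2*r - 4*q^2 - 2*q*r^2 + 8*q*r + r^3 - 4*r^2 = (-q + r)^2*(r - 4)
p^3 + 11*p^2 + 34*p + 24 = (p + 1)*(p + 4)*(p + 6)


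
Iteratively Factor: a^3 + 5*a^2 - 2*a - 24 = (a + 3)*(a^2 + 2*a - 8) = (a - 2)*(a + 3)*(a + 4)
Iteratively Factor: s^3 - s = (s + 1)*(s^2 - s) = s*(s + 1)*(s - 1)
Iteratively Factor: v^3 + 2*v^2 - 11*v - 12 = (v - 3)*(v^2 + 5*v + 4) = (v - 3)*(v + 1)*(v + 4)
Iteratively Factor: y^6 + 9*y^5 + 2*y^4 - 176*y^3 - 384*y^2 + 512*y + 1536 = (y + 4)*(y^5 + 5*y^4 - 18*y^3 - 104*y^2 + 32*y + 384) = (y + 4)^2*(y^4 + y^3 - 22*y^2 - 16*y + 96) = (y + 3)*(y + 4)^2*(y^3 - 2*y^2 - 16*y + 32) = (y - 2)*(y + 3)*(y + 4)^2*(y^2 - 16) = (y - 4)*(y - 2)*(y + 3)*(y + 4)^2*(y + 4)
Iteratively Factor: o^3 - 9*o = (o)*(o^2 - 9) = o*(o - 3)*(o + 3)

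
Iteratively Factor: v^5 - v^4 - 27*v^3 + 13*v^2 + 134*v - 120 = (v + 4)*(v^4 - 5*v^3 - 7*v^2 + 41*v - 30) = (v + 3)*(v + 4)*(v^3 - 8*v^2 + 17*v - 10) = (v - 2)*(v + 3)*(v + 4)*(v^2 - 6*v + 5) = (v - 5)*(v - 2)*(v + 3)*(v + 4)*(v - 1)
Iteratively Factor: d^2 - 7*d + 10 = (d - 5)*(d - 2)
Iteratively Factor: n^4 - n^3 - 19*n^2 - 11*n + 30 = (n - 1)*(n^3 - 19*n - 30) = (n - 5)*(n - 1)*(n^2 + 5*n + 6) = (n - 5)*(n - 1)*(n + 3)*(n + 2)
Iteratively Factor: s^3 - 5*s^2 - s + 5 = (s - 1)*(s^2 - 4*s - 5) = (s - 5)*(s - 1)*(s + 1)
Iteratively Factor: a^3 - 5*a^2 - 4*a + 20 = (a - 2)*(a^2 - 3*a - 10) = (a - 5)*(a - 2)*(a + 2)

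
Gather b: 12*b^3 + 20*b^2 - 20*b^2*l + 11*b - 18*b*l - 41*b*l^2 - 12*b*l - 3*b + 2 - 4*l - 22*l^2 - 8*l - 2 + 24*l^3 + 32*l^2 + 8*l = 12*b^3 + b^2*(20 - 20*l) + b*(-41*l^2 - 30*l + 8) + 24*l^3 + 10*l^2 - 4*l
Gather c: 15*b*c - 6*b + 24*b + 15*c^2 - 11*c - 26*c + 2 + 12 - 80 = 18*b + 15*c^2 + c*(15*b - 37) - 66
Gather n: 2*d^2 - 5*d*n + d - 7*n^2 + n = 2*d^2 + d - 7*n^2 + n*(1 - 5*d)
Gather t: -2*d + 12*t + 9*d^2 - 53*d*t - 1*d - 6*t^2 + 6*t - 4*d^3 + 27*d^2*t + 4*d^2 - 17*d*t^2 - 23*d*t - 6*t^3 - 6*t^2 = -4*d^3 + 13*d^2 - 3*d - 6*t^3 + t^2*(-17*d - 12) + t*(27*d^2 - 76*d + 18)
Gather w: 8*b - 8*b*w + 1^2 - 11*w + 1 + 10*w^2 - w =8*b + 10*w^2 + w*(-8*b - 12) + 2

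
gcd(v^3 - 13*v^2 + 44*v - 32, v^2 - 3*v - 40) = v - 8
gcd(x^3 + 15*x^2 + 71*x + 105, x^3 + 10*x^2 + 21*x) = x^2 + 10*x + 21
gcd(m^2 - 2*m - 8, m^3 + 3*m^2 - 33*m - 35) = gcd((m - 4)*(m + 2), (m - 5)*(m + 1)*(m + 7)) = 1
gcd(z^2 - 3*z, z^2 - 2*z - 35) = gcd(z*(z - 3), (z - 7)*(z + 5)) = 1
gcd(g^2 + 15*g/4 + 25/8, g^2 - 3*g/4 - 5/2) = g + 5/4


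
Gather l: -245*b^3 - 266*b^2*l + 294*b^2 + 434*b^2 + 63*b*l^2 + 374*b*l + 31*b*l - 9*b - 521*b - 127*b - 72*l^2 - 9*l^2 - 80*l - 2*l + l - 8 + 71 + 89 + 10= -245*b^3 + 728*b^2 - 657*b + l^2*(63*b - 81) + l*(-266*b^2 + 405*b - 81) + 162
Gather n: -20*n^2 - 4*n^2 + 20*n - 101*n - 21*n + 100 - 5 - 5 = -24*n^2 - 102*n + 90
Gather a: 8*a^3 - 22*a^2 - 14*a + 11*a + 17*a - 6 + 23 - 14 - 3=8*a^3 - 22*a^2 + 14*a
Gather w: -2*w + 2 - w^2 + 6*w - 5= -w^2 + 4*w - 3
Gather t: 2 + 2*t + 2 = 2*t + 4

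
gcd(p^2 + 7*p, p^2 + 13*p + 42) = p + 7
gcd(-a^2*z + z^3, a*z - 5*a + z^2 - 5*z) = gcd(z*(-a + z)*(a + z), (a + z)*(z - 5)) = a + z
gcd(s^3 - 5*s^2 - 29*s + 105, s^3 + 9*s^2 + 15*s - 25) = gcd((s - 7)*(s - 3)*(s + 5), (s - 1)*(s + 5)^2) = s + 5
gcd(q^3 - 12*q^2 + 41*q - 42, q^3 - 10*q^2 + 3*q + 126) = q - 7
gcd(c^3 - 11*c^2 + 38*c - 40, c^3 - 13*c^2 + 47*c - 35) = c - 5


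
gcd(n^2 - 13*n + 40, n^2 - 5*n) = n - 5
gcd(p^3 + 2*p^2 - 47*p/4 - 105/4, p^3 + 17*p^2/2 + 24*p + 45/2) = p^2 + 11*p/2 + 15/2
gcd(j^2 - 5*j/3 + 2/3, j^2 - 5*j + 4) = j - 1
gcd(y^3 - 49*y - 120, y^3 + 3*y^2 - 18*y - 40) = y + 5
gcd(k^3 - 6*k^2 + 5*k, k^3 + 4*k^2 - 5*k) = k^2 - k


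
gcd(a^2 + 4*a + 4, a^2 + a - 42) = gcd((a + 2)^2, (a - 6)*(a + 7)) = 1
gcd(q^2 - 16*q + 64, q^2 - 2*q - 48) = q - 8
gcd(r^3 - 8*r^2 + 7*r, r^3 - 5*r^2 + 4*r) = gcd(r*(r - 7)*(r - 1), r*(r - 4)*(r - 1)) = r^2 - r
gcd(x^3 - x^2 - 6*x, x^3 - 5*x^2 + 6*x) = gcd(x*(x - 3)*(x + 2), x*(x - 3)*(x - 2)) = x^2 - 3*x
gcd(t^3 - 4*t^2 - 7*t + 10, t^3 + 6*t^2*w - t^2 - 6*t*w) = t - 1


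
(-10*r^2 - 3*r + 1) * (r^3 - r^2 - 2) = -10*r^5 + 7*r^4 + 4*r^3 + 19*r^2 + 6*r - 2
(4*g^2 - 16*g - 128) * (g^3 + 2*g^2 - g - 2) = 4*g^5 - 8*g^4 - 164*g^3 - 248*g^2 + 160*g + 256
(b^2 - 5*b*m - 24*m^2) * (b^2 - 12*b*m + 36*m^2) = b^4 - 17*b^3*m + 72*b^2*m^2 + 108*b*m^3 - 864*m^4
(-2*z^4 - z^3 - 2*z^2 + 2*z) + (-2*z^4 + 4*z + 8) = -4*z^4 - z^3 - 2*z^2 + 6*z + 8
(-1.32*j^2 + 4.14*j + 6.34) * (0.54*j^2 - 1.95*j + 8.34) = -0.7128*j^4 + 4.8096*j^3 - 15.6582*j^2 + 22.1646*j + 52.8756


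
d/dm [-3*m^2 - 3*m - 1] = -6*m - 3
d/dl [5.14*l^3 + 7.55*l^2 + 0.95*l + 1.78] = 15.42*l^2 + 15.1*l + 0.95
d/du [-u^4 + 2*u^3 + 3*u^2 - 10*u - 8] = -4*u^3 + 6*u^2 + 6*u - 10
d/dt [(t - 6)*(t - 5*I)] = 2*t - 6 - 5*I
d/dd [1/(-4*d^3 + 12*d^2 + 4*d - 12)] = (3*d^2 - 6*d - 1)/(4*(d^3 - 3*d^2 - d + 3)^2)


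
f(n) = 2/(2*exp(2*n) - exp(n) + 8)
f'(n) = 2*(-4*exp(2*n) + exp(n))/(2*exp(2*n) - exp(n) + 8)^2 = (2 - 8*exp(n))*exp(n)/(2*exp(2*n) - exp(n) + 8)^2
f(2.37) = 0.01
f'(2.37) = -0.02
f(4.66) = 0.00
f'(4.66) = -0.00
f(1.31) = 0.06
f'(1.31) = -0.10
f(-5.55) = 0.25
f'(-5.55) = 0.00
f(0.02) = 0.22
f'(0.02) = -0.08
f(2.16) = 0.01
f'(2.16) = -0.03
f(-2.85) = 0.25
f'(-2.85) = 0.00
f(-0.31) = 0.24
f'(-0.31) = -0.04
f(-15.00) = 0.25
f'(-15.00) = 0.00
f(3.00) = 0.00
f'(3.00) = -0.00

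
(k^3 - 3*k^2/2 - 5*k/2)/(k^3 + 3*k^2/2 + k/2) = (2*k - 5)/(2*k + 1)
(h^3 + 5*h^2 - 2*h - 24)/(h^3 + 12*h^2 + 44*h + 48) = (h^2 + h - 6)/(h^2 + 8*h + 12)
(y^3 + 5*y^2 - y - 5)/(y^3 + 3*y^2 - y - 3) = (y + 5)/(y + 3)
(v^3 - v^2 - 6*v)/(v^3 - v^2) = (v^2 - v - 6)/(v*(v - 1))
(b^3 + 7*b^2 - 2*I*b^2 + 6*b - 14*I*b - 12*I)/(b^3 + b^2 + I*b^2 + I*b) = (b^2 + 2*b*(3 - I) - 12*I)/(b*(b + I))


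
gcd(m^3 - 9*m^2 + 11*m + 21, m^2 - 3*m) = m - 3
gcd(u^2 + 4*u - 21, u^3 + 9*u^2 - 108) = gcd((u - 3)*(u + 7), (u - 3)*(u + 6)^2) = u - 3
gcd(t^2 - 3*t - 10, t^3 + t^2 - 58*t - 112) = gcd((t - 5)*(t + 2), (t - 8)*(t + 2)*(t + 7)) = t + 2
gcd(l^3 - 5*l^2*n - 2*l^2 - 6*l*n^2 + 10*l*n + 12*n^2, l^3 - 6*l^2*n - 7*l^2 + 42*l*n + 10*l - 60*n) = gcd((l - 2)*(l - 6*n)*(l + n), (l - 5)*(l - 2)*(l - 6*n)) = l^2 - 6*l*n - 2*l + 12*n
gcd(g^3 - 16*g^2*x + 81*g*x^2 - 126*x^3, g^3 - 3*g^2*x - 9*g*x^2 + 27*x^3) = -g + 3*x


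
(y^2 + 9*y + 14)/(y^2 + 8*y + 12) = (y + 7)/(y + 6)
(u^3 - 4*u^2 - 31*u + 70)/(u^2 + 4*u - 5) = (u^2 - 9*u + 14)/(u - 1)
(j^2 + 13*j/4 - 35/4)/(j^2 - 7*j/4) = (j + 5)/j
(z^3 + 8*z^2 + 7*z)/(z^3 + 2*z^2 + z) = (z + 7)/(z + 1)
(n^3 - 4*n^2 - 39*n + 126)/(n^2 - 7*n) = n + 3 - 18/n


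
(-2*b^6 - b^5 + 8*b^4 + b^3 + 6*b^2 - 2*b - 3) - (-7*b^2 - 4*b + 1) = -2*b^6 - b^5 + 8*b^4 + b^3 + 13*b^2 + 2*b - 4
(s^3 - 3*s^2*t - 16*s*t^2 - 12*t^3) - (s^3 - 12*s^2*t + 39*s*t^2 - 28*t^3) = 9*s^2*t - 55*s*t^2 + 16*t^3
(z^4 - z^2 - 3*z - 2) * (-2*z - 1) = -2*z^5 - z^4 + 2*z^3 + 7*z^2 + 7*z + 2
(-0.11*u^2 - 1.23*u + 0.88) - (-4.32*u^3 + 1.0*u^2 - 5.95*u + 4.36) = 4.32*u^3 - 1.11*u^2 + 4.72*u - 3.48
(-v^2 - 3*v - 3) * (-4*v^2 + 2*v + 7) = 4*v^4 + 10*v^3 - v^2 - 27*v - 21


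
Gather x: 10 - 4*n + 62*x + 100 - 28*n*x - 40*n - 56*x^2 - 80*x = -44*n - 56*x^2 + x*(-28*n - 18) + 110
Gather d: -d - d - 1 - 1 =-2*d - 2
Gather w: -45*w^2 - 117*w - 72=-45*w^2 - 117*w - 72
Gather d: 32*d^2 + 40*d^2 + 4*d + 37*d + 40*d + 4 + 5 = 72*d^2 + 81*d + 9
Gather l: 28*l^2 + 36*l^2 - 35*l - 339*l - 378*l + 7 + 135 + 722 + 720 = 64*l^2 - 752*l + 1584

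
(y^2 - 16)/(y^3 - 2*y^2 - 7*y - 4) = (y + 4)/(y^2 + 2*y + 1)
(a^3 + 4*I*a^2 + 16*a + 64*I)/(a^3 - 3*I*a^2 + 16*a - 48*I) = (a + 4*I)/(a - 3*I)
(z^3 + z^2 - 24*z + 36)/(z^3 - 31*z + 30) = (z^2 - 5*z + 6)/(z^2 - 6*z + 5)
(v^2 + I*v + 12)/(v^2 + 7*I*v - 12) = (v - 3*I)/(v + 3*I)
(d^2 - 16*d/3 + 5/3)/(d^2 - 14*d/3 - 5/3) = (3*d - 1)/(3*d + 1)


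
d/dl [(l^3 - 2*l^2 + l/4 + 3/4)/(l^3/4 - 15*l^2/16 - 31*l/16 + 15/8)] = 4*(-28*l^4 - 256*l^3 + 587*l^2 - 390*l + 123)/(16*l^6 - 120*l^5 - 23*l^4 + 1170*l^3 + 61*l^2 - 1860*l + 900)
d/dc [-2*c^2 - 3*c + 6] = -4*c - 3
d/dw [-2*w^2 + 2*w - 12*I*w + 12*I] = -4*w + 2 - 12*I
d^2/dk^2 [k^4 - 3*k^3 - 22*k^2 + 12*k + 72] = 12*k^2 - 18*k - 44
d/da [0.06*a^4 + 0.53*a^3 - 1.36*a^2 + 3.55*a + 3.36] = 0.24*a^3 + 1.59*a^2 - 2.72*a + 3.55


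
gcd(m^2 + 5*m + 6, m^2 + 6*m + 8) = m + 2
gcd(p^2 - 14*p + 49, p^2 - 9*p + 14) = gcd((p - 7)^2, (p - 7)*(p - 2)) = p - 7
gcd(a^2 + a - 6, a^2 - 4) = a - 2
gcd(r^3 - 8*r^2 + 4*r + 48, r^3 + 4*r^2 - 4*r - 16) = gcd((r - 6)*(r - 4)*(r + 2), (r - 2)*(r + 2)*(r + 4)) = r + 2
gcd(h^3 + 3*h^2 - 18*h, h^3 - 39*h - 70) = 1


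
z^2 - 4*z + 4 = (z - 2)^2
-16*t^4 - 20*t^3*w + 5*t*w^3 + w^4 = (-2*t + w)*(t + w)*(2*t + w)*(4*t + w)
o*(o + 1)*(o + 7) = o^3 + 8*o^2 + 7*o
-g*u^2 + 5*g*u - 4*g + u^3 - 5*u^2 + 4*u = (-g + u)*(u - 4)*(u - 1)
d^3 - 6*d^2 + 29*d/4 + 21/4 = (d - 7/2)*(d - 3)*(d + 1/2)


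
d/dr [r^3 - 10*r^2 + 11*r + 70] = 3*r^2 - 20*r + 11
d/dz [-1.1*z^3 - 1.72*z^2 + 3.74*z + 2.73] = -3.3*z^2 - 3.44*z + 3.74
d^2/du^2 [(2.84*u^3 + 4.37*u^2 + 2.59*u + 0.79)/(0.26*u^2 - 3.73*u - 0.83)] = (4.44089209850063e-16*u^5 + 89.077236*u^3 + 58.732836*u^2 + 10.495536*u + 12.30757)/(0.017576*u^6 - 0.756444*u^5 + 10.683738*u^4 - 47.065513*u^3 - 34.105779*u^2 - 7.708791*u - 0.571787)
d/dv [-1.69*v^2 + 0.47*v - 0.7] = 0.47 - 3.38*v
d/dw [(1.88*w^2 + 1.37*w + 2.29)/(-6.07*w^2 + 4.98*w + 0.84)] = (17.6783*w^2 + 30.959*w - 10.2534)/(36.8449*w^4 - 60.4572*w^3 + 14.6028*w^2 + 8.3664*w + 0.7056)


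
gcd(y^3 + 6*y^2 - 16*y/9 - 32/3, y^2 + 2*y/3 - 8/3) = y - 4/3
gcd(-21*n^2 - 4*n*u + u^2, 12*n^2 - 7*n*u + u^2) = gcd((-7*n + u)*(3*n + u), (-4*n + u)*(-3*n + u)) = 1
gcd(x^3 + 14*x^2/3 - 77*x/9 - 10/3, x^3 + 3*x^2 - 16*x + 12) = x + 6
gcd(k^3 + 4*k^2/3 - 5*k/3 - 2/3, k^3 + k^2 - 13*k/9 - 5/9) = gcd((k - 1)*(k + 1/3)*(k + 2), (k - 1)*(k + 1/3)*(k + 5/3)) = k^2 - 2*k/3 - 1/3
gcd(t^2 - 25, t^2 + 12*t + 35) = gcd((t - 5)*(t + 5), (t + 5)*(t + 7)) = t + 5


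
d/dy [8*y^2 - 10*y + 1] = 16*y - 10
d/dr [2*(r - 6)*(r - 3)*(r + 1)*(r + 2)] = 8*r^3 - 36*r^2 - 28*r + 72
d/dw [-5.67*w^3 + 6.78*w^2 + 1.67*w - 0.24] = -17.01*w^2 + 13.56*w + 1.67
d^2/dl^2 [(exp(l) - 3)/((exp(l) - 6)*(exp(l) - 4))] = (exp(4*l) - 2*exp(3*l) - 54*exp(2*l) + 228*exp(l) - 144)*exp(l)/(exp(6*l) - 30*exp(5*l) + 372*exp(4*l) - 2440*exp(3*l) + 8928*exp(2*l) - 17280*exp(l) + 13824)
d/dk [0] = 0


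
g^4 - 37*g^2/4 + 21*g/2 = g*(g - 2)*(g - 3/2)*(g + 7/2)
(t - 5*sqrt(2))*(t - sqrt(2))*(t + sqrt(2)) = t^3 - 5*sqrt(2)*t^2 - 2*t + 10*sqrt(2)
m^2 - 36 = (m - 6)*(m + 6)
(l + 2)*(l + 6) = l^2 + 8*l + 12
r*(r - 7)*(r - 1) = r^3 - 8*r^2 + 7*r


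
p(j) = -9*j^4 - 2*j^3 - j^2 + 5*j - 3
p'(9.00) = -26743.00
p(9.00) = -60546.00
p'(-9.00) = 25781.00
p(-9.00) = -57720.00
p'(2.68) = -736.41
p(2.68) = -499.56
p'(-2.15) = 339.35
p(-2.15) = -190.80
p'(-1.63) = 148.23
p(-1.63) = -68.68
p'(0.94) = -32.08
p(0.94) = -7.87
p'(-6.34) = 8950.75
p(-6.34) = -14106.39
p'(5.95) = -7802.53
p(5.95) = -11709.98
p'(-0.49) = 8.77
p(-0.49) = -5.97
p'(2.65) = -712.38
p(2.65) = -477.83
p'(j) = -36*j^3 - 6*j^2 - 2*j + 5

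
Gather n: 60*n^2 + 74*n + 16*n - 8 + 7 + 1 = 60*n^2 + 90*n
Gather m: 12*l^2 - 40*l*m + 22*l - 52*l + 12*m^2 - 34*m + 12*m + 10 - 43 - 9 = 12*l^2 - 30*l + 12*m^2 + m*(-40*l - 22) - 42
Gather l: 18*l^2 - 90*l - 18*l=18*l^2 - 108*l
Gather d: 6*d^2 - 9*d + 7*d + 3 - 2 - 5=6*d^2 - 2*d - 4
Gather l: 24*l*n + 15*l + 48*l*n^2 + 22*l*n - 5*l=l*(48*n^2 + 46*n + 10)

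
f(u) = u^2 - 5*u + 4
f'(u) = 2*u - 5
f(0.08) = 3.61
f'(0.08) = -4.84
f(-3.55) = 34.35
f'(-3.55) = -12.10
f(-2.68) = 24.58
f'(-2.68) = -10.36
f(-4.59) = 48.02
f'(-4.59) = -14.18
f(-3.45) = 33.15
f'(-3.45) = -11.90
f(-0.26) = 5.37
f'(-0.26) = -5.52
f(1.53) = -1.31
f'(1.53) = -1.94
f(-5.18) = 56.73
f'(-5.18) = -15.36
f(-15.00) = 304.00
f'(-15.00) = -35.00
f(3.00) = -2.00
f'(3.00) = 1.00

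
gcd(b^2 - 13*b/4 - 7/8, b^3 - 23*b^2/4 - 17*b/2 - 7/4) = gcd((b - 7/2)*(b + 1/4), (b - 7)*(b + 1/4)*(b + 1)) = b + 1/4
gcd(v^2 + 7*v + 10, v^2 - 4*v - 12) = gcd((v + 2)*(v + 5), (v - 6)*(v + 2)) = v + 2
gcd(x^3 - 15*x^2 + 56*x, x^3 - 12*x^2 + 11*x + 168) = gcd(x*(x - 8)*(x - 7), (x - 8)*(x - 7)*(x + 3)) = x^2 - 15*x + 56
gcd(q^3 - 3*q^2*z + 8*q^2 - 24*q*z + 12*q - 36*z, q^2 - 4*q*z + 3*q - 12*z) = 1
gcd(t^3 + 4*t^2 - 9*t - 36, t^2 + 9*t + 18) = t + 3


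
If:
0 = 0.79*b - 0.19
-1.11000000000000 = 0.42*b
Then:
No Solution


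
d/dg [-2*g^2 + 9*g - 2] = 9 - 4*g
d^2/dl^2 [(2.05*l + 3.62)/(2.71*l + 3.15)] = 18.171634/(2.71*l + 3.15)^3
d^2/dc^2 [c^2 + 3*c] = 2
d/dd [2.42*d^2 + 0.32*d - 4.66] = 4.84*d + 0.32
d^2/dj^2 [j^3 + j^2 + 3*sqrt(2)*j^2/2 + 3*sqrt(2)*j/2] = 6*j + 2 + 3*sqrt(2)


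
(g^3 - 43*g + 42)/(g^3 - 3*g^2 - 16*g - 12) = (g^2 + 6*g - 7)/(g^2 + 3*g + 2)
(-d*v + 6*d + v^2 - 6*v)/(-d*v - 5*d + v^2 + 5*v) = (v - 6)/(v + 5)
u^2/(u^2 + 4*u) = u/(u + 4)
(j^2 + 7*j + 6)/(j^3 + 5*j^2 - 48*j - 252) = (j + 1)/(j^2 - j - 42)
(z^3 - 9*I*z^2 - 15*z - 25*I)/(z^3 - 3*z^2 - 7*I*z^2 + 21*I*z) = (z^3 - 9*I*z^2 - 15*z - 25*I)/(z*(z^2 - 3*z - 7*I*z + 21*I))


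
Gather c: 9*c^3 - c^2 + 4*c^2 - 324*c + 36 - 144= 9*c^3 + 3*c^2 - 324*c - 108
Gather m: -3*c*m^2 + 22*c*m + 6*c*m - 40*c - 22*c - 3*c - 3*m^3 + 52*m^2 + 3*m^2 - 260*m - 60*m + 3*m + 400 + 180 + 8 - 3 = -65*c - 3*m^3 + m^2*(55 - 3*c) + m*(28*c - 317) + 585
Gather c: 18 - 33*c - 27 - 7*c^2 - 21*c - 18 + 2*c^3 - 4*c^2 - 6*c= 2*c^3 - 11*c^2 - 60*c - 27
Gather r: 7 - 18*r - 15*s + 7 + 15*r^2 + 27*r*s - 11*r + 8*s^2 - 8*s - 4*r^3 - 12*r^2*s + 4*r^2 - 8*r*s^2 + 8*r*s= -4*r^3 + r^2*(19 - 12*s) + r*(-8*s^2 + 35*s - 29) + 8*s^2 - 23*s + 14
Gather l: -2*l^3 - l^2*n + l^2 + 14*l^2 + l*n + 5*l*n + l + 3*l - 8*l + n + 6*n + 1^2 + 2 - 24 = -2*l^3 + l^2*(15 - n) + l*(6*n - 4) + 7*n - 21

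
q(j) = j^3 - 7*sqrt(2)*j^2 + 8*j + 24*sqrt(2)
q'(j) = 3*j^2 - 14*sqrt(2)*j + 8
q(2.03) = 17.75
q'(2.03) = -19.83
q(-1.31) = 4.22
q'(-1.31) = 39.08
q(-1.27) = 5.77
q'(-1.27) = 37.98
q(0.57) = 35.47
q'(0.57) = -2.31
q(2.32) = 11.71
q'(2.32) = -21.79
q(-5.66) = -509.80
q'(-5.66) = 216.17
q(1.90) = 20.26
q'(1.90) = -18.79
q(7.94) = -26.07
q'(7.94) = 39.93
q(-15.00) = -5688.45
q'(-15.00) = 979.98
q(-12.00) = -3215.59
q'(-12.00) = 677.59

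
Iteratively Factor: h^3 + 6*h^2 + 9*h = (h)*(h^2 + 6*h + 9) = h*(h + 3)*(h + 3)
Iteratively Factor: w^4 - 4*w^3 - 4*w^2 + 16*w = (w)*(w^3 - 4*w^2 - 4*w + 16) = w*(w - 4)*(w^2 - 4) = w*(w - 4)*(w + 2)*(w - 2)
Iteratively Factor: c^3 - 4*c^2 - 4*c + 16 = (c - 4)*(c^2 - 4) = (c - 4)*(c - 2)*(c + 2)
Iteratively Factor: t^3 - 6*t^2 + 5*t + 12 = (t - 3)*(t^2 - 3*t - 4) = (t - 4)*(t - 3)*(t + 1)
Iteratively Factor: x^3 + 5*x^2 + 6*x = (x)*(x^2 + 5*x + 6) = x*(x + 2)*(x + 3)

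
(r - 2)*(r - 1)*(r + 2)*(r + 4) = r^4 + 3*r^3 - 8*r^2 - 12*r + 16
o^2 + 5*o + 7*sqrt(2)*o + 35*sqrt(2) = (o + 5)*(o + 7*sqrt(2))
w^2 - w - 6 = (w - 3)*(w + 2)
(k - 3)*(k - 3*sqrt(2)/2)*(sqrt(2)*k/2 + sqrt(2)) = sqrt(2)*k^3/2 - 3*k^2/2 - sqrt(2)*k^2/2 - 3*sqrt(2)*k + 3*k/2 + 9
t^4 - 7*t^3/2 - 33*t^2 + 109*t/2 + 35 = (t - 7)*(t - 2)*(t + 1/2)*(t + 5)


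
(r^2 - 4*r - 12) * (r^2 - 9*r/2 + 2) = r^4 - 17*r^3/2 + 8*r^2 + 46*r - 24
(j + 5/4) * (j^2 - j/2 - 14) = j^3 + 3*j^2/4 - 117*j/8 - 35/2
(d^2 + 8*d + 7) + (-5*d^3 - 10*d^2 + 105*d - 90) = -5*d^3 - 9*d^2 + 113*d - 83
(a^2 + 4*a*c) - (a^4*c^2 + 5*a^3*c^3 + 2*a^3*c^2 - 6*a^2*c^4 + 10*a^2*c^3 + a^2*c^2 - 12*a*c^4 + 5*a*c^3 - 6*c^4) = -a^4*c^2 - 5*a^3*c^3 - 2*a^3*c^2 + 6*a^2*c^4 - 10*a^2*c^3 - a^2*c^2 + a^2 + 12*a*c^4 - 5*a*c^3 + 4*a*c + 6*c^4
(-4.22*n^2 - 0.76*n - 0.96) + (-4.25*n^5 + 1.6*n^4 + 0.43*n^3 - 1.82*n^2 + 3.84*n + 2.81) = -4.25*n^5 + 1.6*n^4 + 0.43*n^3 - 6.04*n^2 + 3.08*n + 1.85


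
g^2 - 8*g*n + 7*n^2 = (g - 7*n)*(g - n)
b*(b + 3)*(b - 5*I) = b^3 + 3*b^2 - 5*I*b^2 - 15*I*b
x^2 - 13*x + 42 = (x - 7)*(x - 6)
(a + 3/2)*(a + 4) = a^2 + 11*a/2 + 6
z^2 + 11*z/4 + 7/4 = (z + 1)*(z + 7/4)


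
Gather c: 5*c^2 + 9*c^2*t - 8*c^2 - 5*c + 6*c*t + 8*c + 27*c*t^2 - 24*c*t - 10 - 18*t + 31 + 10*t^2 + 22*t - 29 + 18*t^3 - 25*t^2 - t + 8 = c^2*(9*t - 3) + c*(27*t^2 - 18*t + 3) + 18*t^3 - 15*t^2 + 3*t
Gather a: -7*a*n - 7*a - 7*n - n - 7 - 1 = a*(-7*n - 7) - 8*n - 8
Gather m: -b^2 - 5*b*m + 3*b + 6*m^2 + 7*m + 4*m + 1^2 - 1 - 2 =-b^2 + 3*b + 6*m^2 + m*(11 - 5*b) - 2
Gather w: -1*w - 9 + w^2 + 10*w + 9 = w^2 + 9*w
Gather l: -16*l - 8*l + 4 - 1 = 3 - 24*l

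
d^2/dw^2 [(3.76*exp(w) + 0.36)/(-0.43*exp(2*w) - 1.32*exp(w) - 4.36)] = (-0.695223999999999*exp(4*w) + 1.86791999999999*exp(3*w) + 41.68248*exp(2*w) + 23.712*exp(w) - 69.404224)*exp(w)/(0.079507*exp(6*w) + 0.732204*exp(5*w) + 4.666188*exp(4*w) + 17.148384*exp(3*w) + 47.312976*exp(2*w) + 75.278016*exp(w) + 82.881856)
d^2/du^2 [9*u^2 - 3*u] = 18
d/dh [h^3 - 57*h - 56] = 3*h^2 - 57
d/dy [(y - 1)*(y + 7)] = 2*y + 6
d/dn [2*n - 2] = 2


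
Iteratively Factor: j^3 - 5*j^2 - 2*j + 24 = (j - 4)*(j^2 - j - 6) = (j - 4)*(j - 3)*(j + 2)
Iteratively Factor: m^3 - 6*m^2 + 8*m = (m)*(m^2 - 6*m + 8) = m*(m - 4)*(m - 2)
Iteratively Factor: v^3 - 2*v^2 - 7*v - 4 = (v - 4)*(v^2 + 2*v + 1) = (v - 4)*(v + 1)*(v + 1)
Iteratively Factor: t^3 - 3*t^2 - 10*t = (t)*(t^2 - 3*t - 10) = t*(t + 2)*(t - 5)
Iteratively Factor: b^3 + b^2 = (b)*(b^2 + b) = b*(b + 1)*(b)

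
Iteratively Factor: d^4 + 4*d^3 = (d)*(d^3 + 4*d^2) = d^2*(d^2 + 4*d) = d^3*(d + 4)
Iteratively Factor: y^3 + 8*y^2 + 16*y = (y)*(y^2 + 8*y + 16) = y*(y + 4)*(y + 4)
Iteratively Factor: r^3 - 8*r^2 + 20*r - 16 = (r - 2)*(r^2 - 6*r + 8) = (r - 4)*(r - 2)*(r - 2)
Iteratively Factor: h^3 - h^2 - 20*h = (h - 5)*(h^2 + 4*h) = h*(h - 5)*(h + 4)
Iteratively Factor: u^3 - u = (u)*(u^2 - 1) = u*(u - 1)*(u + 1)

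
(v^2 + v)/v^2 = (v + 1)/v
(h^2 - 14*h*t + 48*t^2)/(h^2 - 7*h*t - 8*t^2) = (h - 6*t)/(h + t)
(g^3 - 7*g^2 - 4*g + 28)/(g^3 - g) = (g^3 - 7*g^2 - 4*g + 28)/(g^3 - g)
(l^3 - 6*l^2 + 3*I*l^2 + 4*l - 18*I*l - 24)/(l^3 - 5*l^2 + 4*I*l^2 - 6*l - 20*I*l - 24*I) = (l - I)/(l + 1)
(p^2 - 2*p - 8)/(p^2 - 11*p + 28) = (p + 2)/(p - 7)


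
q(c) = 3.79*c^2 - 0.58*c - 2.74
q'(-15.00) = -114.28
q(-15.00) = 858.71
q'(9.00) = 67.64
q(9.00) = 299.03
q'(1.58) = 11.40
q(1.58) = 5.80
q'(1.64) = 11.85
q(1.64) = 6.50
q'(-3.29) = -25.52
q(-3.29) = 40.19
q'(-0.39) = -3.54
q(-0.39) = -1.94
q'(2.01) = 14.66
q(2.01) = 11.41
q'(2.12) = 15.49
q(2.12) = 13.06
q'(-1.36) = -10.89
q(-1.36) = 5.06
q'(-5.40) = -41.51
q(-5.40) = 110.91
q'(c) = 7.58*c - 0.58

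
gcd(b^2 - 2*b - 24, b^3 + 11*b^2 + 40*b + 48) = b + 4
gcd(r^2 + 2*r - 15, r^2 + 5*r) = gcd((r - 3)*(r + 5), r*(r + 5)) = r + 5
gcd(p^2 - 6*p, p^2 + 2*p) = p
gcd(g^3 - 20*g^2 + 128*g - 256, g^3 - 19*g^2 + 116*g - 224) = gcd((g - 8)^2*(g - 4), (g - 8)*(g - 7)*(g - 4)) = g^2 - 12*g + 32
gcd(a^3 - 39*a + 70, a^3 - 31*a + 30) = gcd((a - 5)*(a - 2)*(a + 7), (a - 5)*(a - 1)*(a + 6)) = a - 5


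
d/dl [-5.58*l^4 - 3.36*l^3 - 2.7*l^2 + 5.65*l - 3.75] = -22.32*l^3 - 10.08*l^2 - 5.4*l + 5.65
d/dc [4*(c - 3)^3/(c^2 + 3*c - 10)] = 4*(c - 3)^2*(3*c^2 + 9*c - (c - 3)*(2*c + 3) - 30)/(c^2 + 3*c - 10)^2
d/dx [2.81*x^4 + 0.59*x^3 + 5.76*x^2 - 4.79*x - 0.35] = 11.24*x^3 + 1.77*x^2 + 11.52*x - 4.79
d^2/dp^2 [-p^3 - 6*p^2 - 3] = -6*p - 12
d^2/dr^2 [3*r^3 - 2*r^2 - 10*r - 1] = 18*r - 4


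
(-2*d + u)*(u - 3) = -2*d*u + 6*d + u^2 - 3*u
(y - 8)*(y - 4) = y^2 - 12*y + 32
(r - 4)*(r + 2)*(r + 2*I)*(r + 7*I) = r^4 - 2*r^3 + 9*I*r^3 - 22*r^2 - 18*I*r^2 + 28*r - 72*I*r + 112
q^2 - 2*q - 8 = (q - 4)*(q + 2)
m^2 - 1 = (m - 1)*(m + 1)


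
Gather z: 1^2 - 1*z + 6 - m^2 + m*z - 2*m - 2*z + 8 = -m^2 - 2*m + z*(m - 3) + 15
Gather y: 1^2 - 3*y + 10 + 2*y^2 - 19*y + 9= 2*y^2 - 22*y + 20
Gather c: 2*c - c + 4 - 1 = c + 3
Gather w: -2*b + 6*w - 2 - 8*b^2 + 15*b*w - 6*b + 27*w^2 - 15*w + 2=-8*b^2 - 8*b + 27*w^2 + w*(15*b - 9)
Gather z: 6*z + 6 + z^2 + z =z^2 + 7*z + 6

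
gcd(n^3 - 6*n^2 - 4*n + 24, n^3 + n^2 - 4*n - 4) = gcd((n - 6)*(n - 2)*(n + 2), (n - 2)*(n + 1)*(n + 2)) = n^2 - 4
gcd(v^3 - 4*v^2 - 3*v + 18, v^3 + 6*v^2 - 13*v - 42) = v^2 - v - 6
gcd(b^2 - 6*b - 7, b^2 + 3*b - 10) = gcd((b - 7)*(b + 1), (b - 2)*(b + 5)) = 1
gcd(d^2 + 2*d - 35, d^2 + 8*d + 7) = d + 7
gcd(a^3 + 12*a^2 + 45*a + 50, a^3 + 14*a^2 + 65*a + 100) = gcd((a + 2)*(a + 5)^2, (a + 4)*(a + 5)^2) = a^2 + 10*a + 25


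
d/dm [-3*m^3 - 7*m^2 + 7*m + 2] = -9*m^2 - 14*m + 7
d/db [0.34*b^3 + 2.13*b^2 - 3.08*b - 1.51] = 1.02*b^2 + 4.26*b - 3.08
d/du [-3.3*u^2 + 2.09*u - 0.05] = 2.09 - 6.6*u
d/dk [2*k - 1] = 2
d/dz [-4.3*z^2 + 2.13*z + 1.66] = 2.13 - 8.6*z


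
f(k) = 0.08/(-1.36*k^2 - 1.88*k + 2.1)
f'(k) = 0.08*(2.72*k + 1.88)/(-1.36*k^2 - 1.88*k + 2.1)^2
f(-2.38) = -0.07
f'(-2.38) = -0.29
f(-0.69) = 0.03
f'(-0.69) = 0.00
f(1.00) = -0.07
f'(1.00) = 0.28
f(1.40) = -0.03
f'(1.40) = 0.04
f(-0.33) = 0.03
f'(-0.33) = 0.01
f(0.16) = 0.05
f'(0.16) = 0.06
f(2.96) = -0.01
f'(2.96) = 0.00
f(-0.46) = 0.03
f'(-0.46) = 0.01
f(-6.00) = -0.00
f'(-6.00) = -0.00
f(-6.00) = -0.00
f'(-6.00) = -0.00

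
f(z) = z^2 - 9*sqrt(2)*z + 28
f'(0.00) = -12.73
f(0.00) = 28.00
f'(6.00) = -0.73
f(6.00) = -12.37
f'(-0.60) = -13.93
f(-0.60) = 36.00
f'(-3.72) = -20.17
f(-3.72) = 89.19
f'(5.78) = -1.17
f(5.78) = -12.16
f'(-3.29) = -19.31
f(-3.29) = 80.70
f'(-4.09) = -20.91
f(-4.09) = 96.79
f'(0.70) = -11.33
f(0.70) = 19.58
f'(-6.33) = -25.39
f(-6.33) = 148.64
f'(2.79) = -7.15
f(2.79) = 0.27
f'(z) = 2*z - 9*sqrt(2)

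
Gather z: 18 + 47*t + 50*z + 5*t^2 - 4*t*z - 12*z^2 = 5*t^2 + 47*t - 12*z^2 + z*(50 - 4*t) + 18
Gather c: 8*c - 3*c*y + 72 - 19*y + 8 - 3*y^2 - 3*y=c*(8 - 3*y) - 3*y^2 - 22*y + 80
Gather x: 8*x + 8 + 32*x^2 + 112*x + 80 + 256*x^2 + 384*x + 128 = 288*x^2 + 504*x + 216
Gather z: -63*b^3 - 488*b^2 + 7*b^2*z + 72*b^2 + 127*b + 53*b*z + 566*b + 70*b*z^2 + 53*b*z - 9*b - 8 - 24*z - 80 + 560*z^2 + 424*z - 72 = -63*b^3 - 416*b^2 + 684*b + z^2*(70*b + 560) + z*(7*b^2 + 106*b + 400) - 160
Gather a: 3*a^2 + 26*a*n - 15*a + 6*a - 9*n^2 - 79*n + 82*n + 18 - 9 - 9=3*a^2 + a*(26*n - 9) - 9*n^2 + 3*n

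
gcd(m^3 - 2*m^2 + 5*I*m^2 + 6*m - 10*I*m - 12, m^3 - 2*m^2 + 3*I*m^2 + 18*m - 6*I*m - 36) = m^2 + m*(-2 + 6*I) - 12*I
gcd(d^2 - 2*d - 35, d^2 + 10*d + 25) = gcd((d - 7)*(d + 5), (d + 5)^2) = d + 5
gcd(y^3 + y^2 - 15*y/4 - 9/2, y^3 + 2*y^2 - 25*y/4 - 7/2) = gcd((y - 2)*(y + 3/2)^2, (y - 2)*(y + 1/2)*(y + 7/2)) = y - 2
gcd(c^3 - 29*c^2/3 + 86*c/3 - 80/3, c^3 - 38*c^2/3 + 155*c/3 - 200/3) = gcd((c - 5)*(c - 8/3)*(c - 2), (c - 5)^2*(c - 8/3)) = c^2 - 23*c/3 + 40/3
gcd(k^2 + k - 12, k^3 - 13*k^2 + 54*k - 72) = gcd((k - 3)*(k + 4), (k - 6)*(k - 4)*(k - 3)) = k - 3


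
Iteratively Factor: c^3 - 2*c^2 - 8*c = (c - 4)*(c^2 + 2*c) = c*(c - 4)*(c + 2)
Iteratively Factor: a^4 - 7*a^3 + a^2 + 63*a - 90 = (a - 2)*(a^3 - 5*a^2 - 9*a + 45) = (a - 3)*(a - 2)*(a^2 - 2*a - 15) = (a - 3)*(a - 2)*(a + 3)*(a - 5)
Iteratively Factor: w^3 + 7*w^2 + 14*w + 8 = (w + 1)*(w^2 + 6*w + 8) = (w + 1)*(w + 4)*(w + 2)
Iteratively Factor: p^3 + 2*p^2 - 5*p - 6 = (p + 3)*(p^2 - p - 2) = (p - 2)*(p + 3)*(p + 1)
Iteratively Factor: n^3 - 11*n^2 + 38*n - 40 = (n - 4)*(n^2 - 7*n + 10) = (n - 4)*(n - 2)*(n - 5)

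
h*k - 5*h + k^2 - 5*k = (h + k)*(k - 5)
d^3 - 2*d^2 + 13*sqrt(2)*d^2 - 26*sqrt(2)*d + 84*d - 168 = (d - 2)*(d + 6*sqrt(2))*(d + 7*sqrt(2))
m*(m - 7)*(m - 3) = m^3 - 10*m^2 + 21*m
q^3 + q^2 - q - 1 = (q - 1)*(q + 1)^2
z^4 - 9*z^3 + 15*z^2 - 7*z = z*(z - 7)*(z - 1)^2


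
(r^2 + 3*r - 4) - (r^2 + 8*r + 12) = -5*r - 16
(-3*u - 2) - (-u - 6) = 4 - 2*u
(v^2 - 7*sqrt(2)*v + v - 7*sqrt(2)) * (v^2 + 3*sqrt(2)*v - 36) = v^4 - 4*sqrt(2)*v^3 + v^3 - 78*v^2 - 4*sqrt(2)*v^2 - 78*v + 252*sqrt(2)*v + 252*sqrt(2)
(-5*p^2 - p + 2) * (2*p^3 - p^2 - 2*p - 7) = -10*p^5 + 3*p^4 + 15*p^3 + 35*p^2 + 3*p - 14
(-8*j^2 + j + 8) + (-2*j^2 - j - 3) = 5 - 10*j^2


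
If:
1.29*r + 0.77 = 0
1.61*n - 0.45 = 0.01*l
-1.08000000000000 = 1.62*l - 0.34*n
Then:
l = -0.61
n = 0.28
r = -0.60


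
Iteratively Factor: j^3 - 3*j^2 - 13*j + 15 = (j - 5)*(j^2 + 2*j - 3) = (j - 5)*(j + 3)*(j - 1)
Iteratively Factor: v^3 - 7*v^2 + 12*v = (v)*(v^2 - 7*v + 12) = v*(v - 4)*(v - 3)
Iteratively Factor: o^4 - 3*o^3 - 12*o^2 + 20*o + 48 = (o + 2)*(o^3 - 5*o^2 - 2*o + 24) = (o - 3)*(o + 2)*(o^2 - 2*o - 8) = (o - 4)*(o - 3)*(o + 2)*(o + 2)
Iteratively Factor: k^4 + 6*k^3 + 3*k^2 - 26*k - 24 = (k + 3)*(k^3 + 3*k^2 - 6*k - 8) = (k - 2)*(k + 3)*(k^2 + 5*k + 4) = (k - 2)*(k + 3)*(k + 4)*(k + 1)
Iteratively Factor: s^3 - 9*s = (s)*(s^2 - 9) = s*(s + 3)*(s - 3)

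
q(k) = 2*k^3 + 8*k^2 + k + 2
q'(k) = 6*k^2 + 16*k + 1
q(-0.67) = 4.32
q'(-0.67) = -7.03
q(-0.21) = 2.12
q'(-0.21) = -2.10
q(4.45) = 341.11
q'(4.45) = 191.02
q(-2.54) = 18.30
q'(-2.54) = -0.93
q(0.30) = 3.07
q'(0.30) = 6.34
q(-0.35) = 2.54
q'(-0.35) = -3.86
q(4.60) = 370.55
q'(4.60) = 201.56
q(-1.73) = 13.86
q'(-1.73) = -8.72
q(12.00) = 4622.00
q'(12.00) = 1057.00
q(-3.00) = 17.00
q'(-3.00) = 7.00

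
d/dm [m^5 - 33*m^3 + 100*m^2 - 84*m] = 5*m^4 - 99*m^2 + 200*m - 84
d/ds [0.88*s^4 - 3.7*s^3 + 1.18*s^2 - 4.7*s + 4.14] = 3.52*s^3 - 11.1*s^2 + 2.36*s - 4.7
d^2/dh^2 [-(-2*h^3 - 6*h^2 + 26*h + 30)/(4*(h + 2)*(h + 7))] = 3*(9*h^3 + 69*h^2 + 243*h + 407)/(h^6 + 27*h^5 + 285*h^4 + 1485*h^3 + 3990*h^2 + 5292*h + 2744)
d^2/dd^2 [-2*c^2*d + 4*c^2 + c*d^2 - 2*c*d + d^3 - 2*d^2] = 2*c + 6*d - 4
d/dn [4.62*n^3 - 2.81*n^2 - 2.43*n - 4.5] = 13.86*n^2 - 5.62*n - 2.43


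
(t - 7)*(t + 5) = t^2 - 2*t - 35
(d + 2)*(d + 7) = d^2 + 9*d + 14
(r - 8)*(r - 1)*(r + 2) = r^3 - 7*r^2 - 10*r + 16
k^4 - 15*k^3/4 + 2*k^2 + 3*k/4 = k*(k - 3)*(k - 1)*(k + 1/4)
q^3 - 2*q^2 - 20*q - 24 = (q - 6)*(q + 2)^2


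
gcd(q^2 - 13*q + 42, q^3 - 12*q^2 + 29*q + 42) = q^2 - 13*q + 42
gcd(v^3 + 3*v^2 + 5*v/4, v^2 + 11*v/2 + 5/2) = v + 1/2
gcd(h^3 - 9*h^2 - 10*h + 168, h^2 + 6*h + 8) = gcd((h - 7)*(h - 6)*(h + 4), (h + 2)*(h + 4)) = h + 4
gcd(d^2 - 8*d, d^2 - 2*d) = d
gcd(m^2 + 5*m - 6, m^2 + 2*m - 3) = m - 1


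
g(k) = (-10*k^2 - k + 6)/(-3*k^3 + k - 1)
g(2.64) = 1.24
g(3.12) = 1.06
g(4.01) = 0.83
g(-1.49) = -1.98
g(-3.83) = -0.84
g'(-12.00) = -0.02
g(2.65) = 1.23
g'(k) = (-20*k - 1)/(-3*k^3 + k - 1) + (9*k^2 - 1)*(-10*k^2 - k + 6)/(-3*k^3 + k - 1)^2 = ((20*k + 1)*(3*k^3 - k + 1) - (9*k^2 - 1)*(10*k^2 + k - 6))/(3*k^3 - k + 1)^2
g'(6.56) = -0.08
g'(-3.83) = -0.21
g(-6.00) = -0.54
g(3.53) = 0.94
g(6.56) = 0.51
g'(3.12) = -0.32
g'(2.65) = -0.42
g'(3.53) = -0.26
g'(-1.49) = -1.18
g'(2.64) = -0.42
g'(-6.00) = -0.09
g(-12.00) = -0.27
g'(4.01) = -0.20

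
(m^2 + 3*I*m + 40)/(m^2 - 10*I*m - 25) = (m + 8*I)/(m - 5*I)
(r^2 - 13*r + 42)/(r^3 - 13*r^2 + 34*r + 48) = (r - 7)/(r^2 - 7*r - 8)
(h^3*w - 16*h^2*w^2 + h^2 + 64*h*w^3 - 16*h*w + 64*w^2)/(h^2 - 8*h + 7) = (h^3*w - 16*h^2*w^2 + h^2 + 64*h*w^3 - 16*h*w + 64*w^2)/(h^2 - 8*h + 7)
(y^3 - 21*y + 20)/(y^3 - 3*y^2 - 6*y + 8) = (y + 5)/(y + 2)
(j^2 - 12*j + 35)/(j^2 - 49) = (j - 5)/(j + 7)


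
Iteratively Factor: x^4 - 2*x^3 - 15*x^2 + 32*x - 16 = (x - 1)*(x^3 - x^2 - 16*x + 16) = (x - 1)*(x + 4)*(x^2 - 5*x + 4) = (x - 4)*(x - 1)*(x + 4)*(x - 1)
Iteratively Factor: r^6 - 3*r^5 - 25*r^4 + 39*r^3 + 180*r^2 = (r - 5)*(r^5 + 2*r^4 - 15*r^3 - 36*r^2) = (r - 5)*(r + 3)*(r^4 - r^3 - 12*r^2) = r*(r - 5)*(r + 3)*(r^3 - r^2 - 12*r) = r*(r - 5)*(r + 3)^2*(r^2 - 4*r) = r*(r - 5)*(r - 4)*(r + 3)^2*(r)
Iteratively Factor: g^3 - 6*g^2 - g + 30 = (g - 3)*(g^2 - 3*g - 10) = (g - 3)*(g + 2)*(g - 5)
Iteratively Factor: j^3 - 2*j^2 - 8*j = (j - 4)*(j^2 + 2*j) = (j - 4)*(j + 2)*(j)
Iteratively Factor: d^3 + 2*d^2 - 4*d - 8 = (d + 2)*(d^2 - 4) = (d + 2)^2*(d - 2)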